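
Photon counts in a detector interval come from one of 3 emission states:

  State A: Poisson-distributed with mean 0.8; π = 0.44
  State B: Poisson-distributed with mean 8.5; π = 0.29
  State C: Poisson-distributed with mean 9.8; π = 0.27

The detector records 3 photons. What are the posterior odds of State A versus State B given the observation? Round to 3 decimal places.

Since P(k|x) ∝ P(Z=k) f_k(x), the posterior odds are P(Z=i) f_i(x) / (P(Z=j) f_j(x)).
Component likelihoods at x = 3 photons:
  f_A = 0.0383427
  f_B = 0.0208258
  f_C = 0.00869843
0.0168708 / 0.00603949 ≈ 2.793

2.793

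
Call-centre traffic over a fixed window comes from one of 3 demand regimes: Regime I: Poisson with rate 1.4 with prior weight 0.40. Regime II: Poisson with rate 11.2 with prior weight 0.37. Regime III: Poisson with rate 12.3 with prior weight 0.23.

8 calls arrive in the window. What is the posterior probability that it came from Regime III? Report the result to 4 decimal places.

Apply Bayes' rule: the posterior for each component is proportional to its prior times its likelihood at x.
Evaluate each component's likelihood at the observed value:
  p_I = e^(−1.4)·1.4^8/8! = 9.02592e-05
  p_II = e^(−11.2)·11.2^8/8! = 0.0839703
  p_III = e^(−12.3)·12.3^8/8! = 0.0591423
Unnormalised posteriors:
  π_I·p_I = 0.40 × 9.02592e-05 = 3.61037e-05
  π_II·p_II = 0.37 × 0.0839703 = 0.031069
  π_III·p_III = 0.23 × 0.0591423 = 0.0136027
Normaliser: 3.61037e-05 + 0.031069 + 0.0136027 = 0.0447078
P(Regime III | data) = 0.0136027 / 0.0447078 ≈ 0.3043

0.3043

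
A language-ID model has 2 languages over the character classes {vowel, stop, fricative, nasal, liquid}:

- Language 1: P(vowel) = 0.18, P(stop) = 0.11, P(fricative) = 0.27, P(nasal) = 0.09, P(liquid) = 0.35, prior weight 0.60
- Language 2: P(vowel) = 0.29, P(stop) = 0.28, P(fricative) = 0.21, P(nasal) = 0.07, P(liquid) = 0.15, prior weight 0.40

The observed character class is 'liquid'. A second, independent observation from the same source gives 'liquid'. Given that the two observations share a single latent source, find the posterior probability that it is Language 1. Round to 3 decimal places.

Apply Bayes' rule: the posterior for each component is proportional to its prior times its likelihood at x.
Since both observations come from the same component, the likelihood for component k is f_k(x₁)·f_k(x₂).
  p_1 = [P(liquid | comp) = 0.35] × [0.35] = 0.1225
  p_2 = [P(liquid | comp) = 0.15] × [0.15] = 0.0225
Unnormalised posteriors:
  π_1·p_1 = 0.60 × 0.1225 = 0.0735
  π_2·p_2 = 0.40 × 0.0225 = 0.009
Evidence: 0.0735 + 0.009 = 0.0825
P(Language 1 | data) = 0.0735 / 0.0825 ≈ 0.891

0.891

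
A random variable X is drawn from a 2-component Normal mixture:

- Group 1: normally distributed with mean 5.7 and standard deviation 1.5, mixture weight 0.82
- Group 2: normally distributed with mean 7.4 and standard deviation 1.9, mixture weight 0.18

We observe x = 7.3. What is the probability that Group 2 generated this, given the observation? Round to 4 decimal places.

Apply Bayes' rule: the posterior for each component is proportional to its prior times its likelihood at x.
Component likelihoods at x = 7.3:
  L_1 = (1/(1.5·√(2π)))·exp(−(7.3−5.7)²/(2·1.5²)) = 0.265962·exp(-0.56889) = 0.150575
  L_2 = (1/(1.9·√(2π)))·exp(−(7.3−7.4)²/(2·1.9²)) = 0.209970·exp(-0.00139) = 0.209679
Prior × likelihood for each component:
  π_1·L_1 = 0.82 × 0.150575 = 0.123472
  π_2·L_2 = 0.18 × 0.209679 = 0.0377422
Sum: 0.123472 + 0.0377422 = 0.161214
So the posterior for Group 2 is 0.0377422 / 0.161214 ≈ 0.2341.

0.2341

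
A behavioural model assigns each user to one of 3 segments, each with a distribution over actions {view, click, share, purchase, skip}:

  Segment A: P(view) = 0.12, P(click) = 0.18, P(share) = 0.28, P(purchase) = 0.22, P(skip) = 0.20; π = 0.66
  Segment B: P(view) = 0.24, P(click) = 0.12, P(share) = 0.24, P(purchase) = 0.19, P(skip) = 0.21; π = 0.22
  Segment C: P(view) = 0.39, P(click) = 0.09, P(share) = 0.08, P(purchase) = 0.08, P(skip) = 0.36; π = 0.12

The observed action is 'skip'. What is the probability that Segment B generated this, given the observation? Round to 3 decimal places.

Apply Bayes' rule: the posterior for each component is proportional to its prior times its likelihood at x.
Evaluate each component's likelihood at the observed value:
  p_A = 0.2
  p_B = 0.21
  p_C = 0.36
Weight by the priors:
  π_A·p_A = 0.66 × 0.2 = 0.132
  π_B·p_B = 0.22 × 0.21 = 0.0462
  π_C·p_C = 0.12 × 0.36 = 0.0432
Denominator: 0.132 + 0.0462 + 0.0432 = 0.2214
P(Segment B | the observation) = 0.0462 / 0.2214 ≈ 0.209

0.209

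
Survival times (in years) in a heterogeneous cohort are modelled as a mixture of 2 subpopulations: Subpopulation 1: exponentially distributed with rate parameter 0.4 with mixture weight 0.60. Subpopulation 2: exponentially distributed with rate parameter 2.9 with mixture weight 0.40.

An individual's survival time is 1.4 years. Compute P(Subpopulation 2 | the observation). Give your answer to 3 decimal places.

Posterior ∝ prior × likelihood, so P(k | x) ∝ π_k f_k(x); normalise over all components.
Component likelihoods at x = 1.4 years:
  L_1 = 0.4·e^(−0.4·1.4) = 0.4·e^(−0.5600) = 0.228484
  L_2 = 2.9·e^(−2.9·1.4) = 2.9·e^(−4.0600) = 0.0500222
Prior × likelihood for each component:
  π_1·L_1 = 0.60 × 0.228484 = 0.13709
  π_2·L_2 = 0.40 × 0.0500222 = 0.0200089
Sum: 0.13709 + 0.0200089 = 0.157099
P(Subpopulation 2 | the observation) = 0.0200089 / 0.157099 ≈ 0.127

0.127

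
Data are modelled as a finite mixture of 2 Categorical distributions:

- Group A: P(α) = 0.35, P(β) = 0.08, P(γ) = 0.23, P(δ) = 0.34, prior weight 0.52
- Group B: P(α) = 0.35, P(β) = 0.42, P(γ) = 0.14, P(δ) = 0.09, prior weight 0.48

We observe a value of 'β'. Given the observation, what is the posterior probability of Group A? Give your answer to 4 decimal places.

P(component k | x) = w_k·f_k(x) / marginal(x), where marginal(x) = Σ_j w_j·f_j(x).
Component likelihoods at x = 'β':
  L_A = P(β | comp) = 0.08
  L_B = P(β | comp) = 0.42
Multiply by the mixture weights:
  w_A·L_A = 0.52 × 0.08 = 0.0416
  w_B·L_B = 0.48 × 0.42 = 0.2016
Normaliser: 0.0416 + 0.2016 = 0.2432
P(Group A | 'β') = 0.0416 / 0.2432 ≈ 0.1711

0.1711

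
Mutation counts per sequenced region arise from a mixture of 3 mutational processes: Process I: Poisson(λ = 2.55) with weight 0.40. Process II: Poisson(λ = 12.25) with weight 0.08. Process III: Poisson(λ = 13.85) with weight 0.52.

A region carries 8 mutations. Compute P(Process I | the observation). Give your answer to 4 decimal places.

0.0600

By Bayes' theorem, P(k | x) = w_k f_k(x) / Σ_j w_j f_j(x).
Evaluate each component's likelihood at the observed value:
  L_I = e^(−2.55)·2.55^8/8! = 0.00346218
  L_II = e^(−12.25)·12.25^8/8! = 0.0601812
  L_III = e^(−13.85)·13.85^8/8! = 0.0324414
Unnormalised posteriors:
  w_I·L_I = 0.40 × 0.00346218 = 0.00138487
  w_II·L_II = 0.08 × 0.0601812 = 0.0048145
  w_III·L_III = 0.52 × 0.0324414 = 0.0168695
Marginal: 0.00138487 + 0.0048145 + 0.0168695 = 0.0230689
P(Process I | the observation) = 0.00138487 / 0.0230689 ≈ 0.0600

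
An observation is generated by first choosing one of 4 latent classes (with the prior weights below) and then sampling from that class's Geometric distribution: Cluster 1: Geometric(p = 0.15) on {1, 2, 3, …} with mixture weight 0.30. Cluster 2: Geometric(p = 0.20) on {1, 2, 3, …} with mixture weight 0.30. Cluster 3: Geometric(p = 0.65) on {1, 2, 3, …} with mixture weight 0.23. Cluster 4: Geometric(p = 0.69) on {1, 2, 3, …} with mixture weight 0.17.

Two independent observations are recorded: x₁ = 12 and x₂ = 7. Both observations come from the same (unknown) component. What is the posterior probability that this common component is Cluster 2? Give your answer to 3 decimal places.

By Bayes' theorem, P(k | x) = π_k f_k(x) / Σ_j π_j f_j(x).
Since both observations come from the same component, the likelihood for component k is f_k(x₁)·f_k(x₂).
  f_1 = [0.15·(1−0.15)^11 = 0.15·0.167343 = 0.0251015] × [0.0565724] = 0.00142005
  f_2 = [0.20·(1−0.20)^11 = 0.20·0.0858993 = 0.0171799] × [0.0524288] = 0.00090072
  f_3 = [0.65·(1−0.65)^11 = 0.65·9.65492e-06 = 6.2757e-06] × [0.00119487] = 7.49866e-09
  f_4 = [0.69·(1−0.69)^11 = 0.69·2.54085e-06 = 1.75318e-06] × [0.000612378] = 1.07361e-09
Prior × likelihood for each component:
  π_1·f_1 = 0.30 × 0.00142005 = 0.000426016
  π_2·f_2 = 0.30 × 0.00090072 = 0.000270216
  π_3·f_3 = 0.23 × 7.49866e-09 = 1.72469e-09
  π_4·f_4 = 0.17 × 1.07361e-09 = 1.82514e-10
Sum: 0.000426016 + 0.000270216 + 1.72469e-09 + 1.82514e-10 = 0.000696233
So the posterior for Cluster 2 is 0.000270216 / 0.000696233 ≈ 0.388.

0.388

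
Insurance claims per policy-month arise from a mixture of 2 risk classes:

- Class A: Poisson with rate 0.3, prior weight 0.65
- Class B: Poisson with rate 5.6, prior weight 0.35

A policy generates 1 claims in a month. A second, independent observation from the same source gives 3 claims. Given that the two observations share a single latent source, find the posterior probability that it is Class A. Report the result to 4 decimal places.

The responsibility of component k is w_k f_k(x) divided by Σ_j w_j f_j(x).
Since both observations come from the same component, the likelihood for component k is f_k(x₁)·f_k(x₂).
  L_A = [0.222245] × [0.00333368] = 0.000740896
  L_B = [0.020708] × [0.108234] = 0.00224131
Unnormalised posteriors:
  w_A·L_A = 0.65 × 0.000740896 = 0.000481582
  w_B·L_B = 0.35 × 0.00224131 = 0.00078446
Denominator: 0.000481582 + 0.00078446 = 0.00126604
Responsibility of Class A: 0.000481582 / 0.00126604 ≈ 0.3804

0.3804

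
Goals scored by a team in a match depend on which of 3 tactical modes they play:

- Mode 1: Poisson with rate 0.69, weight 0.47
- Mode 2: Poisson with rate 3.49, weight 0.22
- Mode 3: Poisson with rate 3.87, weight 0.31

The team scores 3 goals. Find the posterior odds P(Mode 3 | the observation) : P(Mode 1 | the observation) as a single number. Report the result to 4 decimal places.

The posterior odds equal the prior odds times the likelihood ratio: (π_i/π_j)·(f_i(x)/f_j(x)).
Evaluate each component's likelihood at the observed value:
  L_1 = 0.027462
  L_2 = 0.216091
  L_3 = 0.201494
Odds = (0.31/0.47) × (0.201494/0.027462) = 0.659574 × 7.33718 ≈ 4.8394

4.8394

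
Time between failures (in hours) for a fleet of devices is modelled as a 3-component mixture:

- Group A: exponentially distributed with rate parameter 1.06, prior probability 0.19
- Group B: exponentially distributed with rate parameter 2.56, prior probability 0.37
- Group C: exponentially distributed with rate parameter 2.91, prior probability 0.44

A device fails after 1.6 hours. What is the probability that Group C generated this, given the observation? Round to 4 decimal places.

0.1876

The responsibility of component k is π_k f_k(x) divided by Σ_j π_j f_j(x).
Component likelihoods at x = 1.6 hours:
  p_A = 0.194421
  p_B = 0.0425961
  p_C = 0.0276578
Multiply by the mixture weights:
  π_A·p_A = 0.19 × 0.194421 = 0.0369399
  π_B·p_B = 0.37 × 0.0425961 = 0.0157606
  π_C·p_C = 0.44 × 0.0276578 = 0.0121694
Evidence: 0.0369399 + 0.0157606 + 0.0121694 = 0.0648699
Responsibility of Group C: 0.0121694 / 0.0648699 ≈ 0.1876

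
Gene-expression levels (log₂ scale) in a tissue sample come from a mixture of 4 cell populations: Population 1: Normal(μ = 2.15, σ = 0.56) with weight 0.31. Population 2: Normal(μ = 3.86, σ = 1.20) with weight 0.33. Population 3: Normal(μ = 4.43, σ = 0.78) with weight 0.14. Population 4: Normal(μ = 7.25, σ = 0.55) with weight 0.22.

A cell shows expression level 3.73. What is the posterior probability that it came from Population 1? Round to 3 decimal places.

0.026

Apply Bayes' rule: the posterior for each component is proportional to its prior times its likelihood at x.
Evaluate each component's likelihood at the observed value:
  p_1 = (1/(0.56·√(2π)))·exp(−(3.73−2.15)²/(2·0.56²)) = 0.712397·exp(-3.98023) = 0.0133085
  p_2 = (1/(1.20·√(2π)))·exp(−(3.73−3.86)²/(2·1.20²)) = 0.332452·exp(-0.00587) = 0.330507
  p_3 = (1/(0.78·√(2π)))·exp(−(3.73−4.43)²/(2·0.78²)) = 0.511464·exp(-0.40270) = 0.341922
  p_4 = (1/(0.55·√(2π)))·exp(−(3.73−7.25)²/(2·0.55²)) = 0.725350·exp(-20.48000) = 9.25116e-10
Unnormalised posteriors:
  π_1·p_1 = 0.31 × 0.0133085 = 0.00412565
  π_2·p_2 = 0.33 × 0.330507 = 0.109067
  π_3·p_3 = 0.14 × 0.341922 = 0.0478691
  π_4·p_4 = 0.22 × 9.25116e-10 = 2.03526e-10
Normaliser: 0.00412565 + 0.109067 + 0.0478691 + 2.03526e-10 = 0.161062
P(Population 1 | x) ≈ 0.026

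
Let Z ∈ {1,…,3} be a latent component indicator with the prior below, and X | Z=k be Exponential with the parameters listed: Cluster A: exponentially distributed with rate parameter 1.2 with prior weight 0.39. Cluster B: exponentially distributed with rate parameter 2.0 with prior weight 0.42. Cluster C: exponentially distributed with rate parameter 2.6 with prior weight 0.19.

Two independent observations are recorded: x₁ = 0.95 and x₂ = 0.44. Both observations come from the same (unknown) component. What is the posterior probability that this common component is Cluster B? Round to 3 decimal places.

0.426

The responsibility of component k is P(Z=k) f_k(x) divided by Σ_j P(Z=j) f_j(x).
Since both observations come from the same component, the likelihood for component k is f_k(x₁)·f_k(x₂).
  L_A = [0.383783] × [0.70774] = 0.271618
  L_B = [0.299137] × [0.829566] = 0.248154
  L_C = [0.219921] × [0.82821] = 0.18214
Multiply by the mixture weights:
  P(Z=A)·L_A = 0.39 × 0.271618 = 0.105931
  P(Z=B)·L_B = 0.42 × 0.248154 = 0.104225
  P(Z=C)·L_C = 0.19 × 0.18214 = 0.0346067
Evidence: 0.105931 + 0.104225 + 0.0346067 = 0.244763
Responsibility of Cluster B: 0.104225 / 0.244763 ≈ 0.426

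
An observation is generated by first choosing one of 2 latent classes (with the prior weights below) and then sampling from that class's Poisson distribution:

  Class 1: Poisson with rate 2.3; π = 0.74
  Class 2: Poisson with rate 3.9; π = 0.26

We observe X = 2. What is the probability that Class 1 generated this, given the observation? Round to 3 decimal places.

Posterior ∝ prior × likelihood, so P(k | x) ∝ w_k f_k(x); normalise over all components.
Component likelihoods at x = 2:
  L_1 = e^(−2.3)·2.3^2/2! = 0.265185
  L_2 = e^(−3.9)·3.9^2/2! = 0.15394
Unnormalised posteriors:
  w_1·L_1 = 0.74 × 0.265185 = 0.196237
  w_2·L_2 = 0.26 × 0.15394 = 0.0400243
Normaliser: 0.196237 + 0.0400243 = 0.236261
So the posterior for Class 1 is 0.196237 / 0.236261 ≈ 0.831.

0.831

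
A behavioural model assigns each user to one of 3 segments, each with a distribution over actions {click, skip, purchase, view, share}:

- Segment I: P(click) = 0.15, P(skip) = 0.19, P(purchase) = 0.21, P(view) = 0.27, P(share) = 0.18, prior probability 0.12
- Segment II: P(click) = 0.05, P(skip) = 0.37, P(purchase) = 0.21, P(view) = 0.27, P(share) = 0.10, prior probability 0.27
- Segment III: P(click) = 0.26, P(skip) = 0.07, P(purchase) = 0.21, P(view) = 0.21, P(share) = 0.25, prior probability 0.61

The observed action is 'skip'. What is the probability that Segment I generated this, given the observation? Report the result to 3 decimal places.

Apply Bayes' rule: the posterior for each component is proportional to its prior times its likelihood at x.
Evaluate each component's likelihood at the observed value:
  p_I = 0.19
  p_II = 0.37
  p_III = 0.07
Unnormalised posteriors:
  π_I·p_I = 0.12 × 0.19 = 0.0228
  π_II·p_II = 0.27 × 0.37 = 0.0999
  π_III·p_III = 0.61 × 0.07 = 0.0427
Sum: 0.0228 + 0.0999 + 0.0427 = 0.1654
So the posterior for Segment I is 0.0228 / 0.1654 ≈ 0.138.

0.138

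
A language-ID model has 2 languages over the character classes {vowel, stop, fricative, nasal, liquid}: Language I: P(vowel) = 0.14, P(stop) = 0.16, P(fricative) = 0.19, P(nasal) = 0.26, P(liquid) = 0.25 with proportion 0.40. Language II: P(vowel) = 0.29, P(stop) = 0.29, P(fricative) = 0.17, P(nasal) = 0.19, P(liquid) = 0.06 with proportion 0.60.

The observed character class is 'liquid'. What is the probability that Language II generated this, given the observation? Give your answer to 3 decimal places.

0.265

P(component k | x) = π_k·f_k(x) / marginal(x), where marginal(x) = Σ_j π_j·f_j(x).
Component likelihoods at x = 'liquid':
  f_I = P(liquid | comp) = 0.25
  f_II = P(liquid | comp) = 0.06
Weight by the priors:
  π_I·f_I = 0.40 × 0.25 = 0.1
  π_II·f_II = 0.60 × 0.06 = 0.036
Normaliser: 0.1 + 0.036 = 0.136
P(Language II | the observation) ≈ 0.265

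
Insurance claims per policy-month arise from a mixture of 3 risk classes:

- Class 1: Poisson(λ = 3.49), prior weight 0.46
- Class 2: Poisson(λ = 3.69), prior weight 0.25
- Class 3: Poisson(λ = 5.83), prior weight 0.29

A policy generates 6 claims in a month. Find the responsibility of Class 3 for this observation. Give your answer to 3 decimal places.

By Bayes' theorem, P(k | x) = π_k f_k(x) / Σ_j π_j f_j(x).
Evaluate each component's likelihood at the observed value:
  L_1 = 0.0765477
  L_2 = 0.0875546
  L_3 = 0.160229
Unnormalised posteriors:
  π_1·L_1 = 0.46 × 0.0765477 = 0.035212
  π_2·L_2 = 0.25 × 0.0875546 = 0.0218887
  π_3·L_3 = 0.29 × 0.160229 = 0.0464665
Denominator: 0.035212 + 0.0218887 + 0.0464665 = 0.103567
So the posterior for Class 3 is 0.0464665 / 0.103567 ≈ 0.449.

0.449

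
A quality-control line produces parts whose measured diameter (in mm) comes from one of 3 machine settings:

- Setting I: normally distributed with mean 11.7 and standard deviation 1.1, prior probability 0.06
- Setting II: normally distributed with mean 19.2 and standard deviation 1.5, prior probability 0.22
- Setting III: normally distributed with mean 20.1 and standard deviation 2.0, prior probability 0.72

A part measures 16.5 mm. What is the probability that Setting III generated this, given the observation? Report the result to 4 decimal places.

0.7105

The responsibility of component k is π_k f_k(x) divided by Σ_j π_j f_j(x).
Evaluate each component's likelihood at the observed value:
  f_I = 2.65917e-05
  f_II = 0.0526334
  f_III = 0.0394751
Unnormalised posteriors:
  π_I·f_I = 0.06 × 2.65917e-05 = 1.5955e-06
  π_II·f_II = 0.22 × 0.0526334 = 0.0115794
  π_III·f_III = 0.72 × 0.0394751 = 0.0284221
Denominator: 1.5955e-06 + 0.0115794 + 0.0284221 = 0.040003
P(Setting III | x) ≈ 0.7105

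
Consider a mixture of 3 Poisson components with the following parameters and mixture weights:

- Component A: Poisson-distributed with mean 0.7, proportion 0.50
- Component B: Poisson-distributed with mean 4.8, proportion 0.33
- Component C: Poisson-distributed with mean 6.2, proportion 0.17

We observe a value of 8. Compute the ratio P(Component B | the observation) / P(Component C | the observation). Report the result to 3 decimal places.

1.016

Posterior odds = (π_i f_i(x)) / (π_j f_j(x)); the normalising sum cancels.
Poisson probabilities:
  f_A = 7.09999e-07
  f_B = 0.057517
  f_C = 0.109897
0.0189806 / 0.0186825 ≈ 1.016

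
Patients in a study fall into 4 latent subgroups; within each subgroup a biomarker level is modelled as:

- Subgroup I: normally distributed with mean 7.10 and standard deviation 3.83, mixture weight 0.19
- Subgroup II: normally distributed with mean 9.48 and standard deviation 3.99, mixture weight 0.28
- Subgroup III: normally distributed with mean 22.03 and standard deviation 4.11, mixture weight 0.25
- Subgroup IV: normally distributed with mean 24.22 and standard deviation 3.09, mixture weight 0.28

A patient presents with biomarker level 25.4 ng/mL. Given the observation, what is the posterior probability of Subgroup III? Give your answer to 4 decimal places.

Apply Bayes' rule: the posterior for each component is proportional to its prior times its likelihood at x.
Normal densities:
  L_I = 1.14883e-06
  L_II = 3.4912e-05
  L_III = 0.0693547
  L_IV = 0.120029
Prior × likelihood for each component:
  P(Z=I)·L_I = 0.19 × 1.14883e-06 = 2.18277e-07
  P(Z=II)·L_II = 0.28 × 3.4912e-05 = 9.77536e-06
  P(Z=III)·L_III = 0.25 × 0.0693547 = 0.0173387
  P(Z=IV)·L_IV = 0.28 × 0.120029 = 0.033608
Sum: 2.18277e-07 + 9.77536e-06 + 0.0173387 + 0.033608 = 0.0509567
P(Subgroup III | data) = 0.0173387 / 0.0509567 ≈ 0.3403

0.3403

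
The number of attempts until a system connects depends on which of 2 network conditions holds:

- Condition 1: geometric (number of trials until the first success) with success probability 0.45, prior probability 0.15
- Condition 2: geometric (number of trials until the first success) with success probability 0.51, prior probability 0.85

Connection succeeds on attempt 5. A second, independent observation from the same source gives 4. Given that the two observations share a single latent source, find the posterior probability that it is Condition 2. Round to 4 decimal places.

0.7643

By Bayes' theorem, P(k | x) = π_k f_k(x) / Σ_j π_j f_j(x).
Since both observations come from the same component, the likelihood for component k is f_k(x₁)·f_k(x₂).
  L_1 = [0.45·(1−0.45)^4 = 0.45·0.0915063 = 0.0411778] × [0.0748688] = 0.00308293
  L_2 = [0.51·(1−0.51)^4 = 0.51·0.057648 = 0.0294005] × [0.060001] = 0.00176406
Multiply by the mixture weights:
  π_1·L_1 = 0.15 × 0.00308293 = 0.00046244
  π_2·L_2 = 0.85 × 0.00176406 = 0.00149945
Sum: 0.00046244 + 0.00149945 = 0.00196189
P(Condition 2 | x₁,x₂) ≈ 0.7643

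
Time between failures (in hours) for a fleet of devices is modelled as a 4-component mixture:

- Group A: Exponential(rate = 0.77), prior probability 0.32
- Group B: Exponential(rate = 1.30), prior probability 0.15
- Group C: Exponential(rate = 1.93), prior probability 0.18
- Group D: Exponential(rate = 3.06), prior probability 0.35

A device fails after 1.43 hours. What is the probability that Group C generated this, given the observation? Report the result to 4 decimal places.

0.1488

P(component k | x) = π_k·f_k(x) / marginal(x), where marginal(x) = Σ_j π_j·f_j(x).
Component likelihoods at x = 1.43 hours:
  f_A = 0.256029
  f_B = 0.202577
  f_C = 0.122165
  f_D = 0.0384889
Unnormalised posteriors:
  π_A·f_A = 0.32 × 0.256029 = 0.0819293
  π_B·f_B = 0.15 × 0.202577 = 0.0303865
  π_C·f_C = 0.18 × 0.122165 = 0.0219898
  π_D·f_D = 0.35 × 0.0384889 = 0.0134711
Denominator: 0.0819293 + 0.0303865 + 0.0219898 + 0.0134711 = 0.147777
Responsibility of Group C: 0.0219898 / 0.147777 ≈ 0.1488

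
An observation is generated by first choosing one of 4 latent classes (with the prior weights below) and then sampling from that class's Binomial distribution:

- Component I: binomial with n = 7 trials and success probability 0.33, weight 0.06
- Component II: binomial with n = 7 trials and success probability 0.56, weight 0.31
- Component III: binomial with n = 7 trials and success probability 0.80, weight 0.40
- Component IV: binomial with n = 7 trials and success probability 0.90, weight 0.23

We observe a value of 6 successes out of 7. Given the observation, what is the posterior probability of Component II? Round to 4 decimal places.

0.1123

Apply Bayes' rule: the posterior for each component is proportional to its prior times its likelihood at x.
Binomial probabilities:
  L_I = 0.00605698
  L_II = 0.0949902
  L_III = 0.367002
  L_IV = 0.372009
Unnormalised posteriors:
  P(Z=I)·L_I = 0.06 × 0.00605698 = 0.000363419
  P(Z=II)·L_II = 0.31 × 0.0949902 = 0.029447
  P(Z=III)·L_III = 0.40 × 0.367002 = 0.146801
  P(Z=IV)·L_IV = 0.23 × 0.372009 = 0.085562
Sum: 0.000363419 + 0.029447 + 0.146801 + 0.085562 = 0.262173
P(Component II | data) = 0.029447 / 0.262173 ≈ 0.1123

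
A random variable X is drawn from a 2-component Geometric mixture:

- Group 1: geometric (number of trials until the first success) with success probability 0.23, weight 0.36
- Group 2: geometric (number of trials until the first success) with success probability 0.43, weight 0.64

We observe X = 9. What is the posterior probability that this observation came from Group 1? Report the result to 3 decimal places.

Apply Bayes' rule: the posterior for each component is proportional to its prior times its likelihood at x.
Component likelihoods at x = 9:
  f_1 = 0.23·(1−0.23)^8 = 0.23·0.123574 = 0.0284219
  f_2 = 0.43·(1−0.43)^8 = 0.43·0.0111429 = 0.00479145
Unnormalised posteriors:
  π_1·f_1 = 0.36 × 0.0284219 = 0.0102319
  π_2·f_2 = 0.64 × 0.00479145 = 0.00306653
Sum: 0.0102319 + 0.00306653 = 0.0132984
P(Group 1 | data) ≈ 0.769

0.769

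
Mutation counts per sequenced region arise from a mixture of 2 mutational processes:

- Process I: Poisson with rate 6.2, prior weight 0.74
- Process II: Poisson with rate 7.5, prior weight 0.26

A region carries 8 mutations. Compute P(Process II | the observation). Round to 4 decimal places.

0.3051

Apply Bayes' rule: the posterior for each component is proportional to its prior times its likelihood at x.
Poisson probabilities:
  p_I = 0.109897
  p_II = 0.137329
Multiply by the mixture weights:
  π_I·p_I = 0.74 × 0.109897 = 0.081324
  π_II·p_II = 0.26 × 0.137329 = 0.0357054
Denominator: 0.081324 + 0.0357054 = 0.117029
So the posterior for Process II is 0.0357054 / 0.117029 ≈ 0.3051.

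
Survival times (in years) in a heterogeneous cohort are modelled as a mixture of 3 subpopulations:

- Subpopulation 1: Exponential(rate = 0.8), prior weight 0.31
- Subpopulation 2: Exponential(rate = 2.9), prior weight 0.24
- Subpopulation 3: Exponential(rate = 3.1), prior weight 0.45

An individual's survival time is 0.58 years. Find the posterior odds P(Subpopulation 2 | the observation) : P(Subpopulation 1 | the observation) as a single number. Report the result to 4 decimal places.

Since P(k|x) ∝ π_k f_k(x), the posterior odds are π_i f_i(x) / (π_j f_j(x)).
Exponential densities:
  f_1 = 0.8·e^(−0.8·0.58) = 0.8·e^(−0.4640) = 0.503011
  f_2 = 2.9·e^(−2.9·0.58) = 2.9·e^(−1.6820) = 0.539405
  f_3 = 3.1·e^(−3.1·0.58) = 3.1·e^(−1.7980) = 0.513452
Odds = (0.24/0.31) × (0.539405/0.503011) = 0.774194 × 1.07235 ≈ 0.8302

0.8302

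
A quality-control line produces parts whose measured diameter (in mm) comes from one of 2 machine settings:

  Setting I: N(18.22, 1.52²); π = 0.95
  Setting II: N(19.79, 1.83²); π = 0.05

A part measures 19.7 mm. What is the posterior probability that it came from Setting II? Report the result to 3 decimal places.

0.066

Posterior ∝ prior × likelihood, so P(k | x) ∝ w_k f_k(x); normalise over all components.
Evaluate each component's likelihood at the observed value:
  f_I = 0.16338
  f_II = 0.217738
Weight by the priors:
  w_I·f_I = 0.95 × 0.16338 = 0.155211
  w_II·f_II = 0.05 × 0.217738 = 0.0108869
Denominator: 0.155211 + 0.0108869 = 0.166097
So the posterior for Setting II is 0.0108869 / 0.166097 ≈ 0.066.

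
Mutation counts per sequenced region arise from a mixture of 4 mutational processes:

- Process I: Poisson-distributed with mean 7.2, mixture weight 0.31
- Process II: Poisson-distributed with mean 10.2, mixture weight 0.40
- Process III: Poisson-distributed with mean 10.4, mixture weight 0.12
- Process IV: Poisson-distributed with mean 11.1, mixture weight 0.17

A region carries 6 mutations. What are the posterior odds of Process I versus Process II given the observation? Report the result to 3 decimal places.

1.926

Only the two components matter; the odds are (π_i f_i(x)) / (π_j f_j(x)).
Component likelihoods at x = 6 mutations:
  f_I = e^(−7.2)·7.2^6/6! = 0.144458
  f_II = e^(−10.2)·10.2^6/6! = 0.0581386
  f_III = e^(−10.4)·10.4^6/6! = 0.0534817
  f_IV = e^(−11.1)·11.1^6/6! = 0.0392588
Posterior odds = (π_I·f_I) / (π_II·f_II) = (0.31·0.144458) / (0.40·0.0581386) = 0.044782 / 0.0232555 ≈ 1.926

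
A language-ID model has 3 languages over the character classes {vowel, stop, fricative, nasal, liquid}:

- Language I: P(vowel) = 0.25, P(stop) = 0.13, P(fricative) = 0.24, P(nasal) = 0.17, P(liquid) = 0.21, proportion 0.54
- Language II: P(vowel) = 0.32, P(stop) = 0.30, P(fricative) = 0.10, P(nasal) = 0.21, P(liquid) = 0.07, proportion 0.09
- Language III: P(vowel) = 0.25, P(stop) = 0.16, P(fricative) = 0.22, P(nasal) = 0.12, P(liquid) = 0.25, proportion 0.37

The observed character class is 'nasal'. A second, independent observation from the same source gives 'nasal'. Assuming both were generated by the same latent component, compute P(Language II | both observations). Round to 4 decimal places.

Posterior ∝ prior × likelihood, so P(k | x) ∝ w_k f_k(x); normalise over all components.
Since both observations come from the same component, the likelihood for component k is f_k(x₁)·f_k(x₂).
  L_I = [P(nasal | comp) = 0.17] × [0.17] = 0.0289
  L_II = [P(nasal | comp) = 0.21] × [0.21] = 0.0441
  L_III = [P(nasal | comp) = 0.12] × [0.12] = 0.0144
Multiply by the mixture weights:
  w_I·L_I = 0.54 × 0.0289 = 0.015606
  w_II·L_II = 0.09 × 0.0441 = 0.003969
  w_III·L_III = 0.37 × 0.0144 = 0.005328
Normaliser: 0.015606 + 0.003969 + 0.005328 = 0.024903
P(Language II | x) = 0.003969 / 0.024903 ≈ 0.1594

0.1594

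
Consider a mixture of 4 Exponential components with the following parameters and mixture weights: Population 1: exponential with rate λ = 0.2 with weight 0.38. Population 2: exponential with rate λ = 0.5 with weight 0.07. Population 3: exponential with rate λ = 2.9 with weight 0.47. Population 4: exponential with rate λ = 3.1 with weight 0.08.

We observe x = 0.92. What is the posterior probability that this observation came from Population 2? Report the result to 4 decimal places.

0.1138

The responsibility of component k is w_k f_k(x) divided by Σ_j w_j f_j(x).
Component likelihoods at x = 0.92:
  L_1 = 0.166387
  L_2 = 0.315642
  L_3 = 0.201234
  L_4 = 0.178959
Unnormalised posteriors:
  w_1·L_1 = 0.38 × 0.166387 = 0.0632271
  w_2·L_2 = 0.07 × 0.315642 = 0.0220949
  w_3·L_3 = 0.47 × 0.201234 = 0.0945798
  w_4·L_4 = 0.08 × 0.178959 = 0.0143167
Marginal: 0.0632271 + 0.0220949 + 0.0945798 + 0.0143167 = 0.194219
P(Population 2 | data) = 0.0220949 / 0.194219 ≈ 0.1138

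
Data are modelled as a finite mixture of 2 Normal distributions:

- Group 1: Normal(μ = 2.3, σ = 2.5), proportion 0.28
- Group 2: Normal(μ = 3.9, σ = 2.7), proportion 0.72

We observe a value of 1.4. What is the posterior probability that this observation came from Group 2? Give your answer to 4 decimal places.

Posterior ∝ prior × likelihood, so P(k | x) ∝ w_k f_k(x); normalise over all components.
Component likelihoods at x = 1.4:
  p_1 = 0.149564
  p_2 = 0.0962449
Multiply by the mixture weights:
  w_1·p_1 = 0.28 × 0.149564 = 0.041878
  w_2·p_2 = 0.72 × 0.0962449 = 0.0692963
Evidence: 0.041878 + 0.0692963 = 0.111174
Responsibility of Group 2: 0.0692963 / 0.111174 ≈ 0.6233

0.6233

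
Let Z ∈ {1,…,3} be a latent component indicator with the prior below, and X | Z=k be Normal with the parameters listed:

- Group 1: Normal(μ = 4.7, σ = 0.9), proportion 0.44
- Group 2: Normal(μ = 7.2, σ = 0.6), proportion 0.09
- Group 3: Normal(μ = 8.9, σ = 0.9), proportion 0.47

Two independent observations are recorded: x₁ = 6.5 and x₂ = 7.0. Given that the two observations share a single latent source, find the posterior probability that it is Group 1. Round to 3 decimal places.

0.023

By Bayes' theorem, P(k | x) = π_k f_k(x) / Σ_j π_j f_j(x).
Since both observations come from the same component, the likelihood for component k is f_k(x₁)·f_k(x₂).
  f_1 = [(1/(0.9·√(2π)))·exp(−(6.5−4.7)²/(2·0.9²)) = 0.443269·exp(-2.00000) = 0.05999] × [0.0169242] = 0.00101528
  f_2 = [(1/(0.6·√(2π)))·exp(−(6.5−7.2)²/(2·0.6²)) = 0.664904·exp(-0.68056) = 0.336664] × [0.628972] = 0.211753
  f_3 = [(1/(0.9·√(2π)))·exp(−(6.5−8.9)²/(2·0.9²)) = 0.443269·exp(-3.55556) = 0.0126622] × [0.0477406] = 0.000604501
Prior × likelihood for each component:
  π_1·f_1 = 0.44 × 0.00101528 = 0.000446724
  π_2·f_2 = 0.09 × 0.211753 = 0.0190577
  π_3·f_3 = 0.47 × 0.000604501 = 0.000284116
Denominator: 0.000446724 + 0.0190577 + 0.000284116 = 0.0197886
P(Group 1 | x) ≈ 0.023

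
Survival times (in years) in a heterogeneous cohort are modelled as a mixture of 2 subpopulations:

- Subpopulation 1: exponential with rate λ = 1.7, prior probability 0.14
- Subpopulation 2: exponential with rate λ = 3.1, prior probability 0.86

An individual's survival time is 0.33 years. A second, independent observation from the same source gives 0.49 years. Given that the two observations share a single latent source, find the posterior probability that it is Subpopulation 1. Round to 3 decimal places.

Posterior ∝ prior × likelihood, so P(k | x) ∝ π_k f_k(x); normalise over all components.
Since both observations come from the same component, the likelihood for component k is f_k(x₁)·f_k(x₂).
  L_1 = [1.7·e^(−1.7·0.33) = 1.7·e^(−0.5610) = 0.970085] × [0.739063] = 0.716954
  L_2 = [3.1·e^(−3.1·0.33) = 3.1·e^(−1.0230) = 1.1145] × [0.678685] = 0.756392
Multiply by the mixture weights:
  π_1·L_1 = 0.14 × 0.716954 = 0.100374
  π_2·L_2 = 0.86 × 0.756392 = 0.650497
Denominator: 0.100374 + 0.650497 = 0.750871
Responsibility of Subpopulation 1: 0.100374 / 0.750871 ≈ 0.134

0.134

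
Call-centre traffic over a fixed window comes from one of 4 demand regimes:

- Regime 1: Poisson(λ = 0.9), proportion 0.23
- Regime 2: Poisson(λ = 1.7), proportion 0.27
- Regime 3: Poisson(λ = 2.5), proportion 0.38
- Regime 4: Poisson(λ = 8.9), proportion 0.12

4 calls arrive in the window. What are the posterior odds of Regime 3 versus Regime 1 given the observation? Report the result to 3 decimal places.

Posterior odds = (π_i f_i(x)) / (π_j f_j(x)); the normalising sum cancels.
Evaluate each component's likelihood at the observed value:
  L_1 = e^(−0.9)·0.9^4/4! = 0.0111146
  L_2 = e^(−1.7)·1.7^4/4! = 0.0635746
  L_3 = e^(−2.5)·2.5^4/4! = 0.133602
  L_4 = e^(−8.9)·8.9^4/4! = 0.0356556
Odds = (0.38/0.23) × (0.133602/0.0111146) = 1.65217 × 12.0204 ≈ 19.860

19.860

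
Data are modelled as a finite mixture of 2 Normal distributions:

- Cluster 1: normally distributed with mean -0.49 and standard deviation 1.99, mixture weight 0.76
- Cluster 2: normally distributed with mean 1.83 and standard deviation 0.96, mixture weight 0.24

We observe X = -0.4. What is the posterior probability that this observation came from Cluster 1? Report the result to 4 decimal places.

P(component k | x) = π_k·f_k(x) / marginal(x), where marginal(x) = Σ_j π_j·f_j(x).
Component likelihoods at x = -0.4:
  L_1 = (1/(1.99·√(2π)))·exp(−(-0.4−-0.49)²/(2·1.99²)) = 0.200474·exp(-0.00102) = 0.200269
  L_2 = (1/(0.96·√(2π)))·exp(−(-0.4−1.83)²/(2·0.96²)) = 0.415565·exp(-2.69797) = 0.027985
Prior × likelihood for each component:
  π_1·L_1 = 0.76 × 0.200269 = 0.152204
  π_2·L_2 = 0.24 × 0.027985 = 0.00671639
Denominator: 0.152204 + 0.00671639 = 0.158921
So the posterior for Cluster 1 is 0.152204 / 0.158921 ≈ 0.9577.

0.9577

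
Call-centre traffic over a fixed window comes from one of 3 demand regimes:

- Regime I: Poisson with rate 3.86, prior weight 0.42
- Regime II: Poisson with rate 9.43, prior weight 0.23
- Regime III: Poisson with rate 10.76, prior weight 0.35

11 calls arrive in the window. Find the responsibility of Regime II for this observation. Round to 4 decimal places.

Apply Bayes' rule: the posterior for each component is proportional to its prior times its likelihood at x.
Component likelihoods at x = 11 calls:
  f_I = e^(−3.86)·3.86^11/11! = 0.00149599
  f_II = e^(−9.43)·9.43^11/11! = 0.105457
  f_III = e^(−10.76)·10.76^11/11! = 0.119061
Unnormalised posteriors:
  π_I·f_I = 0.42 × 0.00149599 = 0.000628315
  π_II·f_II = 0.23 × 0.105457 = 0.0242551
  π_III·f_III = 0.35 × 0.119061 = 0.0416715
Denominator: 0.000628315 + 0.0242551 + 0.0416715 = 0.0665549
P(Regime II | 11 calls) ≈ 0.3644

0.3644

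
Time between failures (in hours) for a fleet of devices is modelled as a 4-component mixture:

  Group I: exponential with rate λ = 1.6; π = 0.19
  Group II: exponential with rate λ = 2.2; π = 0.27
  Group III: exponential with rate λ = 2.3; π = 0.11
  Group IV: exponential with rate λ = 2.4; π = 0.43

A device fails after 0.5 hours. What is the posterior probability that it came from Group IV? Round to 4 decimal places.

0.4286

The responsibility of component k is π_k f_k(x) divided by Σ_j π_j f_j(x).
Evaluate each component's likelihood at the observed value:
  L_I = 0.718926
  L_II = 0.732316
  L_III = 0.728265
  L_IV = 0.722866
Multiply by the mixture weights:
  π_I·L_I = 0.19 × 0.718926 = 0.136596
  π_II·L_II = 0.27 × 0.732316 = 0.197725
  π_III·L_III = 0.11 × 0.728265 = 0.0801091
  π_IV·L_IV = 0.43 × 0.722866 = 0.310832
Denominator: 0.136596 + 0.197725 + 0.0801091 + 0.310832 = 0.725263
P(Group IV | x) ≈ 0.4286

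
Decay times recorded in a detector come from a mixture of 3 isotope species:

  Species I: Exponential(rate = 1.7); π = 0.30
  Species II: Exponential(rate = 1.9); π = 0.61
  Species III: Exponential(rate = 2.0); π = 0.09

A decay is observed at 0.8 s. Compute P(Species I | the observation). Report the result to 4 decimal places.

0.3111

The responsibility of component k is w_k f_k(x) divided by Σ_j w_j f_j(x).
Evaluate each component's likelihood at the observed value:
  L_I = 1.7·e^(−1.7·0.8) = 1.7·e^(−1.3600) = 0.436323
  L_II = 1.9·e^(−1.9·0.8) = 1.9·e^(−1.5200) = 0.415553
  L_III = 2.0·e^(−2.0·0.8) = 2.0·e^(−1.6000) = 0.403793
Multiply by the mixture weights:
  w_I·L_I = 0.30 × 0.436323 = 0.130897
  w_II·L_II = 0.61 × 0.415553 = 0.253487
  w_III·L_III = 0.09 × 0.403793 = 0.0363414
Sum: 0.130897 + 0.253487 + 0.0363414 = 0.420725
P(Species I | 0.8 s) ≈ 0.3111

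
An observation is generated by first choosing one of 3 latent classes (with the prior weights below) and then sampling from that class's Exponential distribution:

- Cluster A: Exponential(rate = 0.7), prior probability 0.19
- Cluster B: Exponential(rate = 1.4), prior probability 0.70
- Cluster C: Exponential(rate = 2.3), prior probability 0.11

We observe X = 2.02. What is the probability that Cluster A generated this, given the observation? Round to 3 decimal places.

Apply Bayes' rule: the posterior for each component is proportional to its prior times its likelihood at x.
Evaluate each component's likelihood at the observed value:
  p_A = 0.170218
  p_B = 0.0827834
  p_C = 0.0220798
Unnormalised posteriors:
  P(Z=A)·p_A = 0.19 × 0.170218 = 0.0323414
  P(Z=B)·p_B = 0.70 × 0.0827834 = 0.0579484
  P(Z=C)·p_C = 0.11 × 0.0220798 = 0.00242878
Normaliser: 0.0323414 + 0.0579484 + 0.00242878 = 0.0927186
P(Cluster A | the observation) = 0.0323414 / 0.0927186 ≈ 0.349

0.349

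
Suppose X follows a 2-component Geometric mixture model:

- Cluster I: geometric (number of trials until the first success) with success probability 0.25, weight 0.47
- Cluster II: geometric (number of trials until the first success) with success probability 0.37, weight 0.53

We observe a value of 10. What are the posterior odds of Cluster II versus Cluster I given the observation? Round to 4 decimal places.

0.3475

Since P(k|x) ∝ P(Z=k) f_k(x), the posterior odds are P(Z=i) f_i(x) / (P(Z=j) f_j(x)).
Geometric probabilities:
  L_I = 0.25·(1−0.25)^9 = 0.25·0.0750847 = 0.0187712
  L_II = 0.37·(1−0.37)^9 = 0.37·0.0156338 = 0.00578451
Odds = (0.53/0.47) × (0.00578451/0.0187712) = 1.12766 × 0.308159 ≈ 0.3475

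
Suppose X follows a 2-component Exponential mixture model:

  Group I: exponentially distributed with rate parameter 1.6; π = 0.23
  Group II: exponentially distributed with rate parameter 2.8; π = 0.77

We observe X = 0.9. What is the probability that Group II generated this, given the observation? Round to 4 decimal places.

0.6655

Apply Bayes' rule: the posterior for each component is proportional to its prior times its likelihood at x.
Evaluate each component's likelihood at the observed value:
  f_I = 0.379084
  f_II = 0.225287
Unnormalised posteriors:
  P(Z=I)·f_I = 0.23 × 0.379084 = 0.0871894
  P(Z=II)·f_II = 0.77 × 0.225287 = 0.173471
Normaliser: 0.0871894 + 0.173471 = 0.26066
So the posterior for Group II is 0.173471 / 0.26066 ≈ 0.6655.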